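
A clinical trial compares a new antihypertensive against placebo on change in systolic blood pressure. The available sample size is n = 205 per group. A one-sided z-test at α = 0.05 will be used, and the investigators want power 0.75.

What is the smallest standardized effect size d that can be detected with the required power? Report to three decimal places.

Required noncentrality: δ = z_{0.05} + z_{0.25} = 1.645 + 0.674 = 2.319.
δ = d·√(n/2) ⇒ d = δ/√(n/2) = 2.319/√(205/2) = 0.2291.

d ≈ 0.229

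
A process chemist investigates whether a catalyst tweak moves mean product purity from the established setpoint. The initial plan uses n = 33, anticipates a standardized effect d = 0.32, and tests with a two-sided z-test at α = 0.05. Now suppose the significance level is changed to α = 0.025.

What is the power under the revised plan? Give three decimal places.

Power ≈ 0.343

δ = d·√n = 0.32 × √33 = 1.8383 (unchanged). New critical value: z_{0.0125} = 2.241.
Revised power = Φ(δ − 2.241) + Φ(−δ − 2.241) = Φ(-0.403) + Φ(-4.080) = 0.3434 + 0.0000 = 0.3434.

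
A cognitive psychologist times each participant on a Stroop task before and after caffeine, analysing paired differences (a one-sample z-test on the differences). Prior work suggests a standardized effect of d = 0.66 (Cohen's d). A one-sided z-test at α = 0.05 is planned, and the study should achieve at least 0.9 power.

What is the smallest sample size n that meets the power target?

n = 20

For power 0.9 need Φ(δ − z_{0.05}) = 0.9, so δ = z_{0.05} + z_{0.10} = 1.645 + 1.282 = 2.926.
δ = d·√n ⇒ n = (δ/d)² = (2.926 / 0.66)² = 19.66.
Rounding up, n = 20.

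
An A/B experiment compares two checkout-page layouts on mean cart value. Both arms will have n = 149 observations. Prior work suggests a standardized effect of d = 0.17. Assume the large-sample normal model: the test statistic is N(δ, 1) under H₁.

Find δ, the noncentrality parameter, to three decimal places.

The noncentrality parameter scales effect size by the design's sample-size factor: δ = d·√(n/2) = 0.17 × √(149/2) = 1.4673

δ ≈ 1.467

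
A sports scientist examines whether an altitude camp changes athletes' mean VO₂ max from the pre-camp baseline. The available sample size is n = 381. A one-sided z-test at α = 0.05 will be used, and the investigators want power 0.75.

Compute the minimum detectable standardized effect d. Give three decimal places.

Required noncentrality: δ = z_{0.05} + z_{0.25} = 1.645 + 0.674 = 2.319.
δ = d·√n ⇒ d = δ/√n = 2.319/√381 = 0.1188.

d ≈ 0.119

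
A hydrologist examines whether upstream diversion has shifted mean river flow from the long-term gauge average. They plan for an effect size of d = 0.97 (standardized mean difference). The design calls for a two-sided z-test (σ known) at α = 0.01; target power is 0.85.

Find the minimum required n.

n = 14

For power 0.85 need Φ(δ − z_{0.005}) = 0.85, so δ = z_{0.005} + z_{0.15} = 2.576 + 1.036 = 3.612.
(The Φ(−δ − z_{α/2}) term is vanishingly small for δ > 0 and is dropped in the standard sample-size formula.)
δ = d·√n ⇒ n = (δ/d)² = (3.612 / 0.97)² = 13.87.
Round up to the next whole unit.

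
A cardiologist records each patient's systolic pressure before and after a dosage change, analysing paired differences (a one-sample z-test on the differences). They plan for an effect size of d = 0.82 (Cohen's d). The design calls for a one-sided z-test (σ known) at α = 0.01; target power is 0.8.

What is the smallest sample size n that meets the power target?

Set Φ(δ − 2.326) = 0.8; then δ − 2.326 = Φ⁻¹(0.8) = 0.842, giving δ = 3.168.
δ = d·√n ⇒ n = (δ/d)² = (3.168 / 0.82)² = 14.93.
Round up to the next whole unit.

n = 15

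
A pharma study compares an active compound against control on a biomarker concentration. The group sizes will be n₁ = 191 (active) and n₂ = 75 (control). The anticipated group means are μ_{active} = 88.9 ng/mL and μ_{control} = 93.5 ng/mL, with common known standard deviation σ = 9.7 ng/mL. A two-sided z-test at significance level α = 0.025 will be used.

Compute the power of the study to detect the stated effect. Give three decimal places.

Power ≈ 0.892

Standardized effect: d = |μ_{active} − μ_{control}| / σ = |88.9 − 93.5| / 9.7 = 0.4742
Noncentrality parameter: δ = d / √(1/n₁ + 1/n₂) = 0.4742 / √(1/191 + 1/75) = 3.4801
Critical value for a two-sided test at α = 0.025: z_{α/2} = 2.241.
Power = Φ(δ − 2.241) + Φ(−δ − 2.241) = Φ(1.239) + Φ(-5.722) = 0.8923 + 0.0000 = 0.8923.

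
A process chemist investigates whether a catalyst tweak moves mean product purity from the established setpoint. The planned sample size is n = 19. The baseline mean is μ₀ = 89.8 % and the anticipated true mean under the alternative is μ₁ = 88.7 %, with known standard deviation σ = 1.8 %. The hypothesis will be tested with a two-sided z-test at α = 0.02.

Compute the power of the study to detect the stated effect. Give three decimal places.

Standardized effect: d = |μ₁ − μ₀| / σ = |88.7 − 89.8| / 1.8 = 0.6111
Noncentrality parameter: δ = d·√n = 0.6111 × √19 = 2.6638
Critical value for a two-sided test at α = 0.02: z_{α/2} = 2.326.
Power = Φ(δ − 2.326) + Φ(−δ − 2.326) = Φ(0.337) + Φ(-4.990) = 0.6321 + 0.0000 = 0.6321.

Power ≈ 0.632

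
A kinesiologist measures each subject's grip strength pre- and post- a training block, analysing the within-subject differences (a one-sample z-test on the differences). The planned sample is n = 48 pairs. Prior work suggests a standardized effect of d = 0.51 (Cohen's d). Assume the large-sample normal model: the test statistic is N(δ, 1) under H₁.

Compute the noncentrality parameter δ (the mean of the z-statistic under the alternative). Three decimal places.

The noncentrality parameter scales effect size by the design's sample-size factor: δ = d·√n = 0.51 × √48 = 3.5334

δ ≈ 3.533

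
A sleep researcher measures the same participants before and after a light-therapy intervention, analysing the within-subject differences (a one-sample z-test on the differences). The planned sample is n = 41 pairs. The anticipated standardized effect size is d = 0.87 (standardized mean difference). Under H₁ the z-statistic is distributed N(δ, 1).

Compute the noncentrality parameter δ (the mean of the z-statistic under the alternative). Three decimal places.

The noncentrality parameter scales effect size by the design's sample-size factor: δ = d·√n = 0.87 × √41 = 5.5707

δ ≈ 5.571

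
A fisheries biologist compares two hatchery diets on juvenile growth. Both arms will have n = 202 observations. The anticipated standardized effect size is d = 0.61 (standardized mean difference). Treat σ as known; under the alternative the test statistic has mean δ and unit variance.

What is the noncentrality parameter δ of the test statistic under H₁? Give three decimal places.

The noncentrality parameter scales effect size by the design's sample-size factor: δ = d·√(n/2) = 0.61 × √(202/2) = 6.1304

δ ≈ 6.130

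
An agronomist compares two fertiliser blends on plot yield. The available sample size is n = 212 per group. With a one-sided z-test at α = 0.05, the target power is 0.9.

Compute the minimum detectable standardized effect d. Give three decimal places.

Need Φ(δ − 1.645) = 0.9, so δ = 1.645 + 1.282 = 2.926.
δ = d·√(n/2) ⇒ d = δ/√(n/2) = 2.926/√(212/2) = 0.2842.

d ≈ 0.284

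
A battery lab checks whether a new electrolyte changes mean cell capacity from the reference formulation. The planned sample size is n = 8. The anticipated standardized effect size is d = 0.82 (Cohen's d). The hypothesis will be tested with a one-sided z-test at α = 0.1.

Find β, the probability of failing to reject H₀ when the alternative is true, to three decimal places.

β ≈ 0.150

Noncentrality parameter: δ = d·√n = 0.82 × √8 = 2.3193
Critical value for a one-sided test at α = 0.1: z_α = 1.282.
Power = Φ(δ − 1.282) = Φ(1.038) = 0.8503.
Type II error: β = 1 − power = 1 − 0.8503 = 0.1497.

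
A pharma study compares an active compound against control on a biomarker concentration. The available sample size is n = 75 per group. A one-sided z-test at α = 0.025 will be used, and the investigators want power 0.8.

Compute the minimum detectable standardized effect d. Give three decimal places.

Required noncentrality: δ = z_{0.025} + z_{0.20} = 1.960 + 0.842 = 2.802.
δ = d·√(n/2) ⇒ d = δ/√(n/2) = 2.802/√(75/2) = 0.4575.

d ≈ 0.457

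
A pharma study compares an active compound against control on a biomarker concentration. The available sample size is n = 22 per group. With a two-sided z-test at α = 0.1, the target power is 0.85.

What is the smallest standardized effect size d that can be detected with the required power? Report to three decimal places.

d ≈ 0.808

Need Φ(δ − 1.645) = 0.85, so δ = 1.645 + 1.036 = 2.681.
(The second rejection-region term Φ(−δ − z_{α/2}) is negligible and dropped.)
δ = d·√(n/2) ⇒ d = δ/√(n/2) = 2.681/√(22/2) = 0.8084.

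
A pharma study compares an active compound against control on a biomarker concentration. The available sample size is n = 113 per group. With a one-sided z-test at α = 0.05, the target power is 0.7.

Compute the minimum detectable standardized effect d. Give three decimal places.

d ≈ 0.289

Required noncentrality: δ = z_{0.05} + z_{0.30} = 1.645 + 0.524 = 2.169.
δ = d·√(n/2) ⇒ d = δ/√(n/2) = 2.169/√(113/2) = 0.2886.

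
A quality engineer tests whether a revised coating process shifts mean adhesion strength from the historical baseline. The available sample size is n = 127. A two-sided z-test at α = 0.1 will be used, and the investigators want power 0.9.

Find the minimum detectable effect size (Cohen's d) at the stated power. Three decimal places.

Need Φ(δ − 1.645) = 0.9, so δ = 1.645 + 1.282 = 2.926.
(Lower-tail contribution to power is negligible for δ > 0.)
δ = d·√n ⇒ d = δ/√n = 2.926/√127 = 0.2597.

d ≈ 0.260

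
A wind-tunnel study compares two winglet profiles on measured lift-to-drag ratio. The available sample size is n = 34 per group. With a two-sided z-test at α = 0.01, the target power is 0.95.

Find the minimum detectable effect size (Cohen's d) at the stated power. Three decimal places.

d ≈ 1.024

Required noncentrality: δ = z_{0.005} + z_{0.05} = 2.576 + 1.645 = 4.221.
(The second rejection-region term Φ(−δ − z_{α/2}) is negligible and dropped.)
δ = d·√(n/2) ⇒ d = δ/√(n/2) = 4.221/√(34/2) = 1.0237.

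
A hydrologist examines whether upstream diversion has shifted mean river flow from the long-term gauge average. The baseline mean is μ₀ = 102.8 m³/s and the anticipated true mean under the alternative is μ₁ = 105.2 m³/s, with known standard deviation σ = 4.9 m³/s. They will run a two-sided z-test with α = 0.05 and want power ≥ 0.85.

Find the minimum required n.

n = 38

Standardized effect: d = |μ₁ − μ₀| / σ = |105.2 − 102.8| / 4.9 = 0.4898
For power 0.85 need Φ(δ − z_{0.025}) = 0.85, so δ = z_{0.025} + z_{0.15} = 1.960 + 1.036 = 2.996.
(For δ > 0 the lower-tail rejection region contributes negligibly to power, so the one-term inversion is standard.)
δ = d·√n ⇒ n = (δ/d)² = (2.996 / 0.4898)² = 37.43.
Rounding up, n = 38.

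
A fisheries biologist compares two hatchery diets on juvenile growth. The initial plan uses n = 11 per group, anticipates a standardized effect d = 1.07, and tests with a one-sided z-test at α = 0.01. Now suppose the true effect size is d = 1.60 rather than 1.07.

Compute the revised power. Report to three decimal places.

Power ≈ 0.923

With d = 1.60: δ = d·√(n/2) = 1.60 × √(11/2) = 3.7523. Critical value z_{0.01} = 2.326.
Revised power = P(Z > 2.326 − δ) = Φ(1.426) = 0.9231.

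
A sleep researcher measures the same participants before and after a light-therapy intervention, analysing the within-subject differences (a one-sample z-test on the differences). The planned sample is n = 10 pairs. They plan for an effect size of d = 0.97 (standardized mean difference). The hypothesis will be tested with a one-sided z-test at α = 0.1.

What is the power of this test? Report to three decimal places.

Noncentrality parameter: δ = d·√n = 0.97 × √10 = 3.0674
One-sided α = 0.1 → critical value z_{0.1} = 1.282.
Power = Φ(δ − 1.282) = Φ(1.786) = 0.9629.

Power ≈ 0.963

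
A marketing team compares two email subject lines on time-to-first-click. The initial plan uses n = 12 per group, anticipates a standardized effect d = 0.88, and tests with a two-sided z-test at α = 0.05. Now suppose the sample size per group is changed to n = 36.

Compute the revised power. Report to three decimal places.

Power ≈ 0.962

With n = 36 per group: δ = d·√(n/2) = 0.88 × √(36/2) = 3.7335. Critical value z_{0.025} = 1.960.
Revised power = Φ(δ − 1.960) + Φ(−δ − 1.960) = Φ(1.774) + Φ(-5.693) = 0.9619 + 0.0000 = 0.9619.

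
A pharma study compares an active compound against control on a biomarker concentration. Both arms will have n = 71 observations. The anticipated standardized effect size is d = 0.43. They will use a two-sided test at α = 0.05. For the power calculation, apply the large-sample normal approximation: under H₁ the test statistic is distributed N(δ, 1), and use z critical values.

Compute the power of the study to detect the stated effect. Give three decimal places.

Power ≈ 0.726

Noncentrality parameter: δ = d·√(n/2) = 0.43 × √(71/2) = 2.5620
Critical value for a two-sided test at α = 0.05: z_{α/2} = 1.960.
Power = Φ(δ − 1.960) + Φ(−δ − 1.960) = Φ(0.602) + Φ(-4.522) = 0.7264 + 0.0000 = 0.7264.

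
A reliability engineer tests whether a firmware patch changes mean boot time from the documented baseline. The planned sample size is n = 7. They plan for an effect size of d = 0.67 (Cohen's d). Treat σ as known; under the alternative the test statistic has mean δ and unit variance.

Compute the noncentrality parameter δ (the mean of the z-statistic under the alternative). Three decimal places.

The noncentrality parameter scales effect size by the design's sample-size factor: δ = d·√n = 0.67 × √7 = 1.7727

δ ≈ 1.773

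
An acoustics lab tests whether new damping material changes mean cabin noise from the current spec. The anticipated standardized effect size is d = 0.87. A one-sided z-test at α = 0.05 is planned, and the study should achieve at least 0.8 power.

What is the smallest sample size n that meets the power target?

n = 9

Set Φ(δ − 1.645) = 0.8; then δ − 1.645 = Φ⁻¹(0.8) = 0.842, giving δ = 2.486.
δ = d·√n ⇒ n = (δ/d)² = (2.486 / 0.87)² = 8.17.
Round up to the next whole unit.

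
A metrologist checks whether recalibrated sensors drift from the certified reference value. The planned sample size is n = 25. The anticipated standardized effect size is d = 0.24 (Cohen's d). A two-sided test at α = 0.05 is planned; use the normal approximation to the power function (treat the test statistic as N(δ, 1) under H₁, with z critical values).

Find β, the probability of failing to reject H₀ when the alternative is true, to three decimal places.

Noncentrality parameter: δ = d·√n = 0.24 × √25 = 1.2000
Critical value for a two-sided test at α = 0.05: z_{α/2} = 1.960.
Power = Φ(δ − 1.960) + Φ(−δ − 1.960) = Φ(-0.760) + Φ(-3.160) = 0.2236 + 0.0008 = 0.2244.
Type II error: β = 1 − power = 1 − 0.2244 = 0.7756.

β ≈ 0.776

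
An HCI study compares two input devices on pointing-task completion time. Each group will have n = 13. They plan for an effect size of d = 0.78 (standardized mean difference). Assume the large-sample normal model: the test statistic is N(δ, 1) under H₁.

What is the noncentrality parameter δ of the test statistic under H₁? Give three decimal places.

δ ≈ 1.989

δ = d·√(n/2) = 0.78 × √(13/2) = 1.9886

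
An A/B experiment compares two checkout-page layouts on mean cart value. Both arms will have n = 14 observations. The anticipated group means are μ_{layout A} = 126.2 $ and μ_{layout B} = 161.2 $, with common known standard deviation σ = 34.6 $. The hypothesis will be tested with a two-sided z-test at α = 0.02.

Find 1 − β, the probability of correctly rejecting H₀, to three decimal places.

Power ≈ 0.637

Standardized effect: d = |μ_{layout A} − μ_{layout B}| / σ = |126.2 − 161.2| / 34.6 = 1.0116
Noncentrality parameter: δ = d·√(n/2) = 1.0116 × √(14/2) = 2.6763
Two-sided α = 0.02 → critical value z_{0.01} = 2.326.
Power = Φ(δ − 2.326) + Φ(−δ − 2.326) = Φ(0.350) + Φ(-5.003) = 0.6368 + 0.0000 = 0.6368.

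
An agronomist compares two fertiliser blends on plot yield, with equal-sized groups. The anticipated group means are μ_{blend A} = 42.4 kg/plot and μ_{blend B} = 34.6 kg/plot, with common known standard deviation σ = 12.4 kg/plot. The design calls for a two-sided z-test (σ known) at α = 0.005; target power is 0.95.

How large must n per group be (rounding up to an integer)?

Standardized effect: d = |μ_{blend A} − μ_{blend B}| / σ = |42.4 − 34.6| / 12.4 = 0.6290
For power 0.95 need Φ(δ − z_{0.0025}) = 0.95, so δ = z_{0.0025} + z_{0.05} = 2.807 + 1.645 = 4.452.
(The Φ(−δ − z_{α/2}) term is vanishingly small for δ > 0 and is dropped in the standard sample-size formula.)
δ = d·√(n/2) ⇒ n = 2(δ/d)² = 2 × (4.452 / 0.6290)² = 100.18.
Rounding up, n = 101 per group.

n = 101 per group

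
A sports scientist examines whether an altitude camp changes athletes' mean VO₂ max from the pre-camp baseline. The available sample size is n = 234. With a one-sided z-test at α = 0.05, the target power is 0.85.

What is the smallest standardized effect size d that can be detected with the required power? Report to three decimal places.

d ≈ 0.175

Required noncentrality: δ = z_{0.05} + z_{0.15} = 1.645 + 1.036 = 2.681.
δ = d·√n ⇒ d = δ/√n = 2.681/√234 = 0.1753.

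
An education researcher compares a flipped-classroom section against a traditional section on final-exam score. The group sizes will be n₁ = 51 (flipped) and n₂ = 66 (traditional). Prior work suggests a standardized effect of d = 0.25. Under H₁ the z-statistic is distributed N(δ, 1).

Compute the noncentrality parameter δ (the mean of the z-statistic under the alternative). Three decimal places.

δ = d / √(1/n₁ + 1/n₂) = 0.25 / √(1/51 + 1/66) = 1.3409

δ ≈ 1.341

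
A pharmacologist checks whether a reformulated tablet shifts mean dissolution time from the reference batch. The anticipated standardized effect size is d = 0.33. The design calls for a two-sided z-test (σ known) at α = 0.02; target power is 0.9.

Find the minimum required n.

Set Φ(δ − 2.326) = 0.9; then δ − 2.326 = Φ⁻¹(0.9) = 1.282, giving δ = 3.608.
(For δ > 0 the lower-tail rejection region contributes negligibly to power, so the one-term inversion is standard.)
δ = d·√n ⇒ n = (δ/d)² = (3.608 / 0.33)² = 119.53.
Round up to the next whole unit.

n = 120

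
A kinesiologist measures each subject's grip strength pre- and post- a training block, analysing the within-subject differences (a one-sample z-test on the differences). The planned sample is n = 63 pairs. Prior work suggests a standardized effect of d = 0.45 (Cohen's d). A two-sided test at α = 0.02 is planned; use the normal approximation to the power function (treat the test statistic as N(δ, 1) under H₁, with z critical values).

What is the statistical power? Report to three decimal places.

Noncentrality parameter: δ = d·√n = 0.45 × √63 = 3.5718
Two-sided α = 0.02 → critical value z_{0.01} = 2.326.
Power = Φ(δ − 2.326) + Φ(−δ − 2.326) = Φ(1.245) + Φ(-5.898) = 0.8935 + 0.0000 = 0.8935.

Power ≈ 0.894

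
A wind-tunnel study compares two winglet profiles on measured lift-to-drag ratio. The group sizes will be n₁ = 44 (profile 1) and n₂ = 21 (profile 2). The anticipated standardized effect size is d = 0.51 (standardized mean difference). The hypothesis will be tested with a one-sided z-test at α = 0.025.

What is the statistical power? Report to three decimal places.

Power ≈ 0.485

Noncentrality parameter: δ = d / √(1/n₁ + 1/n₂) = 0.51 / √(1/44 + 1/21) = 1.9229
One-sided α = 0.025 → critical value z_{0.025} = 1.960.
Power = Φ(δ − 1.960) = Φ(-0.037) = 0.4852.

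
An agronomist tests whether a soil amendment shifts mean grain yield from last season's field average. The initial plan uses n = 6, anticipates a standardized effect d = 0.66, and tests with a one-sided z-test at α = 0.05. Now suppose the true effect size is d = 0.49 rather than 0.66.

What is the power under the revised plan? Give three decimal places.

Power ≈ 0.328

With d = 0.49: δ = d·√n = 0.49 × √6 = 1.2002. Critical value z_{0.05} = 1.645.
Revised power = P(Z > 1.645 − δ) = Φ(-0.445) = 0.3283.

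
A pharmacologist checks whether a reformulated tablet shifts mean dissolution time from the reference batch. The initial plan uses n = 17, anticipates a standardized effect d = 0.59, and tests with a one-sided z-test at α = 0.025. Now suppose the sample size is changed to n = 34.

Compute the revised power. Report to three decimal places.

Power ≈ 0.931

With n = 34: δ = d·√n = 0.59 × √34 = 3.4403. Critical value z_{0.025} = 1.960.
Revised power = P(Z > 1.960 − δ) = Φ(1.480) = 0.9306.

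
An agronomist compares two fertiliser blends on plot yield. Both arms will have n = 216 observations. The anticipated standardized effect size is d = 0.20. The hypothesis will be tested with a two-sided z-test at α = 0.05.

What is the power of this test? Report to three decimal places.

Noncentrality parameter: λ = d·√(n/2) = 0.20 × √(216/2) = 2.0785
Critical value for a two-sided test at α = 0.05: z_{α/2} = 1.960.
Power = Φ(λ − 1.960) + Φ(−λ − 1.960) = Φ(0.118) + Φ(-4.038) = 0.5472 + 0.0000 = 0.5472.

Power ≈ 0.547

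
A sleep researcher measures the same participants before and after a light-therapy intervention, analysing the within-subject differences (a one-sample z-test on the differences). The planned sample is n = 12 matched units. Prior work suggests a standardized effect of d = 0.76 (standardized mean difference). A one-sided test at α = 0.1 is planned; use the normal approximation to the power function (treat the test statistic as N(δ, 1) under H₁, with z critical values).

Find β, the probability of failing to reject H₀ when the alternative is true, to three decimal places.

β ≈ 0.088

Noncentrality parameter: δ = d·√n = 0.76 × √12 = 2.6327
Critical value for a one-sided test at α = 0.1: z_α = 1.282.
Power = P(Z > 1.282 − δ) = Φ(1.351) = 0.9117.
Type II error: β = 1 − power = 1 − 0.9117 = 0.0883.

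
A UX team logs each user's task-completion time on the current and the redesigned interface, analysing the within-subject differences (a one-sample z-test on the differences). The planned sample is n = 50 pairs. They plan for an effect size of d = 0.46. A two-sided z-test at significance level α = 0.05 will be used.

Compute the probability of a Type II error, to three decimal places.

Noncentrality parameter: δ = d·√n = 0.46 × √50 = 3.2527
Critical value for a two-sided test at α = 0.05: z_{α/2} = 1.960.
Power = Φ(δ − 1.960) + Φ(−δ − 1.960) = Φ(1.293) + Φ(-5.213) = 0.9019 + 0.0000 = 0.9019.
Type II error: β = 1 − power = 1 − 0.9019 = 0.0981.

β ≈ 0.098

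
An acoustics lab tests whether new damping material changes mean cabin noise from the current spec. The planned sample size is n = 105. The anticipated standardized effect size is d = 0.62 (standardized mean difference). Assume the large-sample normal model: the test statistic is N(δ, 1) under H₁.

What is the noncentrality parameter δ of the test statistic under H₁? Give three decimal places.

δ ≈ 6.353

The noncentrality parameter scales effect size by the design's sample-size factor: δ = d·√n = 0.62 × √105 = 6.3531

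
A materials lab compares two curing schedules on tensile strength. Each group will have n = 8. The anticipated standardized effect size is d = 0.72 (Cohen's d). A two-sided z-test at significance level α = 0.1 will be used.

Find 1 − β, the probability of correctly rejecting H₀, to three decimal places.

Power ≈ 0.420

Noncentrality parameter: δ = d·√(n/2) = 0.72 × √(8/2) = 1.4400
Two-sided α = 0.1 → critical value z_{0.05} = 1.645.
Power = Φ(δ − 1.645) + Φ(−δ − 1.645) = Φ(-0.205) + Φ(-3.085) = 0.4188 + 0.0010 = 0.4199.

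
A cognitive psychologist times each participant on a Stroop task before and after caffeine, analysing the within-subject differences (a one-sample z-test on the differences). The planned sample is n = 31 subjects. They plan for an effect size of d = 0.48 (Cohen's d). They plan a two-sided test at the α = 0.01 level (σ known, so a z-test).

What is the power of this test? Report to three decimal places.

Power ≈ 0.539

Noncentrality parameter: δ = d·√n = 0.48 × √31 = 2.6725
Two-sided α = 0.01 → critical value z_{0.005} = 2.576.
Power = Φ(δ − 2.576) + Φ(−δ − 2.576) = Φ(0.097) + Φ(-5.248) = 0.5385 + 0.0000 = 0.5385.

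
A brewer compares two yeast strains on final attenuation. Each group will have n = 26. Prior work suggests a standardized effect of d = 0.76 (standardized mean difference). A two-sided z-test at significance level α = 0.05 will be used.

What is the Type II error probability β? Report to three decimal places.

Noncentrality parameter: δ = d·√(n/2) = 0.76 × √(26/2) = 2.7402
Critical value for a two-sided test at α = 0.05: z_{α/2} = 1.960.
Power = Φ(δ − 1.960) + Φ(−δ − 1.960) = Φ(0.780) + Φ(-4.700) = 0.7824 + 0.0000 = 0.7824.
Type II error: β = 1 − power = 1 − 0.7824 = 0.2176.

β ≈ 0.218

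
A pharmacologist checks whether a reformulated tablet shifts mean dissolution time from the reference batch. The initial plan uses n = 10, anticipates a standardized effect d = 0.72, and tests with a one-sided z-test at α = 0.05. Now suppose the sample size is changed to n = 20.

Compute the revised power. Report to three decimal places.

Power ≈ 0.942

With n = 20: δ = d·√n = 0.72 × √20 = 3.2199. Critical value z_{0.05} = 1.645.
Revised power = P(Z > 1.645 − δ) = Φ(1.575) = 0.9424.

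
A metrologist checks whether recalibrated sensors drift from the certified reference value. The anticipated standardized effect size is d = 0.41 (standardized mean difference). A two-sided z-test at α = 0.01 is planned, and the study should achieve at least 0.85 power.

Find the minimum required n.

n = 78

Set Φ(δ − 2.576) = 0.85; then δ − 2.576 = Φ⁻¹(0.85) = 1.036, giving δ = 3.612.
(Ignoring the negligible lower-tail rejection probability gives the usual closed-form inversion.)
δ = d·√n ⇒ n = (δ/d)² = (3.612 / 0.41)² = 77.62.
Rounding up, n = 78.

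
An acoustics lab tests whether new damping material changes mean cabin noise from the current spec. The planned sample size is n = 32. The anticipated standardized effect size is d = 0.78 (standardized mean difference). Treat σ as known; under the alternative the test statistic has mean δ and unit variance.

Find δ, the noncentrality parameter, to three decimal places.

δ ≈ 4.412

The noncentrality parameter scales effect size by the design's sample-size factor: δ = d·√n = 0.78 × √32 = 4.4123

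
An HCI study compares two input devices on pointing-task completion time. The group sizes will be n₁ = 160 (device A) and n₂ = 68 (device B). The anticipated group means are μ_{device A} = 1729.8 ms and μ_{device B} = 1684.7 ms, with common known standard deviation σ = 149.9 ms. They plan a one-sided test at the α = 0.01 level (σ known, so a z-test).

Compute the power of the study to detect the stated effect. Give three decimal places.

Standardized effect: d = |μ_{device A} − μ_{device B}| / σ = |1729.8 − 1684.7| / 149.9 = 0.3009
Noncentrality parameter: δ = d / √(1/n₁ + 1/n₂) = 0.3009 / √(1/160 + 1/68) = 2.0784
One-sided α = 0.01 → critical value z_{0.01} = 2.326.
Power = P(Z > 2.326 − δ) = Φ(-0.248) = 0.4021.

Power ≈ 0.402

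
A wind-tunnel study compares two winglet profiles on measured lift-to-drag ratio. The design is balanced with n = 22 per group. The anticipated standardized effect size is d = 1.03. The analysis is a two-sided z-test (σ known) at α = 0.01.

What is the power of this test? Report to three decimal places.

Power ≈ 0.800

Noncentrality parameter: δ = d·√(n/2) = 1.03 × √(22/2) = 3.4161
Two-sided α = 0.01 → critical value z_{0.005} = 2.576.
Power = Φ(δ − 2.576) + Φ(−δ − 2.576) = Φ(0.840) + Φ(-5.992) = 0.7996 + 0.0000 = 0.7996.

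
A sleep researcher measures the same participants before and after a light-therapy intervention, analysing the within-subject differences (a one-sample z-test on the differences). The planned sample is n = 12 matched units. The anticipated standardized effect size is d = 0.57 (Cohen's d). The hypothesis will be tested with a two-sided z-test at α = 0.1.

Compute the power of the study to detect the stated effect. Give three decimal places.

Power ≈ 0.629

Noncentrality parameter: δ = d·√n = 0.57 × √12 = 1.9745
Critical value for a two-sided test at α = 0.1: z_{α/2} = 1.645.
Power = Φ(δ − 1.645) + Φ(−δ − 1.645) = Φ(0.330) + Φ(-3.619) = 0.6292 + 0.0001 = 0.6293.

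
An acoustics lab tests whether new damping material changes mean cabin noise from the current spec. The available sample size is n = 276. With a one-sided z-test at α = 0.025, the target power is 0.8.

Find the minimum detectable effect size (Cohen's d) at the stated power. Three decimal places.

d ≈ 0.169

Required noncentrality: δ = z_{0.025} + z_{0.20} = 1.960 + 0.842 = 2.802.
δ = d·√n ⇒ d = δ/√n = 2.802/√276 = 0.1686.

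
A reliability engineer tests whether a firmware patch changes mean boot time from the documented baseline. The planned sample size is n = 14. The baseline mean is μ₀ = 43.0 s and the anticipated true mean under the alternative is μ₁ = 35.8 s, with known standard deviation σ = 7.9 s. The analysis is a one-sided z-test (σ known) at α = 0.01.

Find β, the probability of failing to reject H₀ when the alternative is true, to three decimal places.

Standardized effect: d = |μ₁ − μ₀| / σ = |35.8 − 43.0| / 7.9 = 0.9114
Noncentrality parameter: δ = d·√n = 0.9114 × √14 = 3.4101
One-sided α = 0.01 → critical value z_{0.01} = 2.326.
Power = P(Z > 2.326 − δ) = Φ(1.084) = 0.8608.
Type II error: β = 1 − power = 1 − 0.8608 = 0.1392.

β ≈ 0.139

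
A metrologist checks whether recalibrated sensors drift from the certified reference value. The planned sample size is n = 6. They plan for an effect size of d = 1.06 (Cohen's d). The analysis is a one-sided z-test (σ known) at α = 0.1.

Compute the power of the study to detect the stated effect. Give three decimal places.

Noncentrality parameter: δ = d·√n = 1.06 × √6 = 2.5965
Critical value for a one-sided test at α = 0.1: z_α = 1.282.
Power = P(Z > 1.282 − δ) = Φ(1.315) = 0.9057.

Power ≈ 0.906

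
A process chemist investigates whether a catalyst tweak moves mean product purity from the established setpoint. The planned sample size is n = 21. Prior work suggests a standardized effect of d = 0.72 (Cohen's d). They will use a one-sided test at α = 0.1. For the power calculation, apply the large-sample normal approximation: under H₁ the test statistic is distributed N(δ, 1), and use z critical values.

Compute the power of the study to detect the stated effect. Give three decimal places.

Noncentrality parameter: δ = d·√n = 0.72 × √21 = 3.2995
Critical value for a one-sided test at α = 0.1: z_α = 1.282.
Power = Φ(δ − 1.282) = Φ(2.018) = 0.9782.

Power ≈ 0.978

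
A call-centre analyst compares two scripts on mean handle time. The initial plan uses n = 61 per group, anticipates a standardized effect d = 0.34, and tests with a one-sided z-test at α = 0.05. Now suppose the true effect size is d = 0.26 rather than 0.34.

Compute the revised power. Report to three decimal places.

Power ≈ 0.417

With d = 0.26: δ = d·√(n/2) = 0.26 × √(61/2) = 1.4359. Critical value z_{0.05} = 1.645.
Revised power = Φ(δ − 1.645) = Φ(-0.209) = 0.4172.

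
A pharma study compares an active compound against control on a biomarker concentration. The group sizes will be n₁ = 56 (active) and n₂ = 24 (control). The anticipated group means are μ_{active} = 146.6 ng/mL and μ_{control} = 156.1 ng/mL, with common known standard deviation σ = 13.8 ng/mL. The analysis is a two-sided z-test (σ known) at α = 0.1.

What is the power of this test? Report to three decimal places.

Standardized effect: d = |μ_{active} − μ_{control}| / σ = |146.6 − 156.1| / 13.8 = 0.6884
Noncentrality parameter: δ = d / √(1/n₁ + 1/n₂) = 0.6884 / √(1/56 + 1/24) = 2.8216
Two-sided α = 0.1 → critical value z_{0.05} = 1.645.
Power = Φ(δ − 1.645) + Φ(−δ − 1.645) = Φ(1.177) + Φ(-4.466) = 0.8804 + 0.0000 = 0.8804.

Power ≈ 0.880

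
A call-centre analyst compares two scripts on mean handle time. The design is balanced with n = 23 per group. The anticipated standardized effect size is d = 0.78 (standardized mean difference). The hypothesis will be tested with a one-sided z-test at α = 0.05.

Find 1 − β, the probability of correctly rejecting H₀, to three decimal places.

Noncentrality parameter: δ = d·√(n/2) = 0.78 × √(23/2) = 2.6451
Critical value for a one-sided test at α = 0.05: z_α = 1.645.
Power = P(Z > 1.645 − δ) = Φ(1.000) = 0.8414.

Power ≈ 0.841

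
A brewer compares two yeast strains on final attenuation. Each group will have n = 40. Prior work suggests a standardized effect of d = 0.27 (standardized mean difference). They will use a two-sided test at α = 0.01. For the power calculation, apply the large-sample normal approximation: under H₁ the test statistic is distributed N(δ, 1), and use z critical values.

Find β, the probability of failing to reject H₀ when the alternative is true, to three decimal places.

Noncentrality parameter: δ = d·√(n/2) = 0.27 × √(40/2) = 1.2075
Two-sided α = 0.01 → critical value z_{0.005} = 2.576.
Power = Φ(δ − 2.576) + Φ(−δ − 2.576) = Φ(-1.368) + Φ(-3.783) = 0.0856 + 0.0001 = 0.0857.
Type II error: β = 1 − power = 1 − 0.0857 = 0.9143.

β ≈ 0.914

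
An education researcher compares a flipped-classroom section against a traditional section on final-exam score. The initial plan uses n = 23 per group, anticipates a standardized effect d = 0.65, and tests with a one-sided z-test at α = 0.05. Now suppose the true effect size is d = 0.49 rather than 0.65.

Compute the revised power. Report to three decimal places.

With d = 0.49: δ = d·√(n/2) = 0.49 × √(23/2) = 1.6617. Critical value z_{0.05} = 1.645.
Revised power = Φ(δ − 1.645) = Φ(0.017) = 0.5067.

Power ≈ 0.507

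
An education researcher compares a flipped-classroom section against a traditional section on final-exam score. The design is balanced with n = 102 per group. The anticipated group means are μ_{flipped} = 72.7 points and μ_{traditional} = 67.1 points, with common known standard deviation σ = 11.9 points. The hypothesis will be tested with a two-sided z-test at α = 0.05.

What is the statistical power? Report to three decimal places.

Standardized effect: d = |μ_{flipped} − μ_{traditional}| / σ = |72.7 − 67.1| / 11.9 = 0.4706
Noncentrality parameter: δ = d·√(n/2) = 0.4706 × √(102/2) = 3.3607
Critical value for a two-sided test at α = 0.05: z_{α/2} = 1.960.
Power = Φ(δ − 1.960) + Φ(−δ − 1.960) = Φ(1.401) + Φ(-5.321) = 0.9193 + 0.0000 = 0.9193.

Power ≈ 0.919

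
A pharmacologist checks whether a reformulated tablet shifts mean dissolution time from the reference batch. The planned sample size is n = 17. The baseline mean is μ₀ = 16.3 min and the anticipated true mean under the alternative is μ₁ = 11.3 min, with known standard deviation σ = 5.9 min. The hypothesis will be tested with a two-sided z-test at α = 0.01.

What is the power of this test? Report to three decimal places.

Standardized effect: d = |μ₁ − μ₀| / σ = |11.3 − 16.3| / 5.9 = 0.8475
Noncentrality parameter: λ = d·√n = 0.8475 × √17 = 3.4942
Critical value for a two-sided test at α = 0.01: z_{α/2} = 2.576.
Power = Φ(λ − 2.576) + Φ(−λ − 2.576) = Φ(0.918) + Φ(-6.070) = 0.8208 + 0.0000 = 0.8208.

Power ≈ 0.821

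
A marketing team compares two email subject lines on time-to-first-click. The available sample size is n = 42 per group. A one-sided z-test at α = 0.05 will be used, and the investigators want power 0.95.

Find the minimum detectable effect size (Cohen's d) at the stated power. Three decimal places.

d ≈ 0.718

Need Φ(δ − 1.645) = 0.95, so δ = 1.645 + 1.645 = 3.290.
δ = d·√(n/2) ⇒ d = δ/√(n/2) = 3.290/√(42/2) = 0.7179.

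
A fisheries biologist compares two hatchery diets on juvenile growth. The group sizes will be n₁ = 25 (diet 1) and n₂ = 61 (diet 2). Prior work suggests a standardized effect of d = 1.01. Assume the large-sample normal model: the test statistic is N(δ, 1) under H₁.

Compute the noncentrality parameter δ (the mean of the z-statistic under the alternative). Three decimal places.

The noncentrality parameter scales effect size by the design's sample-size factor: δ = d / √(1/n₁ + 1/n₂) = 1.01 / √(1/25 + 1/61) = 4.2531

δ ≈ 4.253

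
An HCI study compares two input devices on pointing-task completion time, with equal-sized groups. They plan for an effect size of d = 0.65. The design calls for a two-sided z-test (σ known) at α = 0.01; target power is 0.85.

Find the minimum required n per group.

Set Φ(δ − 2.576) = 0.85; then δ − 2.576 = Φ⁻¹(0.85) = 1.036, giving δ = 3.612.
(For δ > 0 the lower-tail rejection region contributes negligibly to power, so the one-term inversion is standard.)
δ = d·√(n/2) ⇒ n = 2(δ/d)² = 2 × (3.612 / 0.65)² = 61.77.
Rounding up, n = 62 per group.

n = 62 per group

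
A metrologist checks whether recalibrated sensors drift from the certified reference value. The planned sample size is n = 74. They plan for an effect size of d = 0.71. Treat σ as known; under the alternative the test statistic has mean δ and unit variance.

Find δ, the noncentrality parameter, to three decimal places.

δ ≈ 6.108

δ = d·√n = 0.71 × √74 = 6.1077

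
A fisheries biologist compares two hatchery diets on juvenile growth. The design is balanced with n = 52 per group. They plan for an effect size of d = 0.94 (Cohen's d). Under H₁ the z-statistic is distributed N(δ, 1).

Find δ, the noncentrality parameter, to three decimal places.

δ ≈ 4.793

δ = d·√(n/2) = 0.94 × √(52/2) = 4.7931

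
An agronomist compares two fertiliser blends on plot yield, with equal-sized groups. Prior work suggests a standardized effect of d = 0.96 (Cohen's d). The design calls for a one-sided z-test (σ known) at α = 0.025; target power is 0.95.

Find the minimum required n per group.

n = 29 per group

For power 0.95 need Φ(δ − z_{0.025}) = 0.95, so δ = z_{0.025} + z_{0.05} = 1.960 + 1.645 = 3.605.
δ = d·√(n/2) ⇒ n = 2(δ/d)² = 2 × (3.605 / 0.96)² = 28.20.
Round up to the next whole unit.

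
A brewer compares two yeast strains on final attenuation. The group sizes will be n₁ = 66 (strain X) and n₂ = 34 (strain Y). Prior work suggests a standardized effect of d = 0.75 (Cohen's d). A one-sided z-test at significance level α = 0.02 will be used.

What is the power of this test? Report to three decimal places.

Noncentrality parameter: δ = d / √(1/n₁ + 1/n₂) = 0.75 / √(1/66 + 1/34) = 3.5528
Critical value for a one-sided test at α = 0.02: z_α = 2.054.
Power = P(Z > 2.054 − δ) = Φ(1.499) = 0.9331.

Power ≈ 0.933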